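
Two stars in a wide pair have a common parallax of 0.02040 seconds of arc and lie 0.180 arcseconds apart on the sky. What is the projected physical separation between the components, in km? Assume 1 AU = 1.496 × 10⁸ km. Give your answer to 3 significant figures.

d = 1/p = 1/0.02040″ = 49.02 pc.
At distance d (pc), an angle of θ arcsec spans θ·d AU: s = 0.180 × 49.02 = 8.8236 AU.
= 8.8236 × 1.496 × 10⁸ km = 1.3200 × 10^9 km.

1.32 × 10^9 km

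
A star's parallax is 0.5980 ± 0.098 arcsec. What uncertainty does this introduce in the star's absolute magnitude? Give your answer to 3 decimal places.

M = m − 5 log₁₀ d + 5 = m + 5 log₁₀ p + 5, so ∂M/∂p = 5/(p ln 10).
σ_M = (5/ln 10) · (σ_p/p) = 2.1715 × 0.098/0.5980 = 2.1715 × 0.16388 = 0.35587.

σ_M = 0.356 mag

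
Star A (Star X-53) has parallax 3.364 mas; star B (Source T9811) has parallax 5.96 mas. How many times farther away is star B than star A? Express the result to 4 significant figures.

Since d = 1/p, d_B/d_A = p_A/p_B.
= 3.364 / 5.96 = 0.56443.

0.5644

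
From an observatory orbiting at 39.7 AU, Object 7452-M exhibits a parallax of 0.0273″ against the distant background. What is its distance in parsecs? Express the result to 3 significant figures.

1450 pc

With baseline B (in AU) and parallax p (in arcsec), d = B/p parsecs.
d = 39.7 / 0.0273 = 1454.2 pc.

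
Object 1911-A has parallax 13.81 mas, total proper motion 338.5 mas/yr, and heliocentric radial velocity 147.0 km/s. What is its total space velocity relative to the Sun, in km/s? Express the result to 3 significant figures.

d = 1/p = 1/0.01381″ = 72.411 pc.
μ = 338.5 mas/yr = 0.3385 ″/yr.
v_t = 4.740 μ d = 4.740 × 0.3385 × 72.411 = 116.18 km/s.
v = √(v_r² + v_t²) = √(147.0² + 116.18²) = √35106.8 = 187.37 km/s.

187 km/s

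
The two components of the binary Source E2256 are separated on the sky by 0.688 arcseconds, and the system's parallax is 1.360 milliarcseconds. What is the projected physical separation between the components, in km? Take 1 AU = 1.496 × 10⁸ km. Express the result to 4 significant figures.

d = 1/p = 1/0.001360″ = 735.29 pc.
At distance d (pc), an angle of θ arcsec spans θ·d AU: s = 0.688 × 735.29 = 505.88 AU.
= 505.88 × 1.496 × 10⁸ km = 7.5680 × 10^10 km.

7.568 × 10^10 km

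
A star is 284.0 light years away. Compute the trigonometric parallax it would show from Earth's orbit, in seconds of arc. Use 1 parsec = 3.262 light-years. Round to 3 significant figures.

d = 284.0 ly ÷ 3.262 = 87.063 pc.
p = 1/d = 1/87.063 = 0.011486 arcsec.

0.0115 arcsec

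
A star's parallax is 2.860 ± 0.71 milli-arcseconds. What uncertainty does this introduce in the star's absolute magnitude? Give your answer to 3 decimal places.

σ_M = 0.539 mag

M = m − 5 log₁₀ d + 5 = m + 5 log₁₀ p + 5, so ∂M/∂p = 5/(p ln 10).
σ_M = (5/ln 10) · (σ_p/p) = 2.1715 × 0.71/2.860 = 2.1715 × 0.24825 = 0.53907.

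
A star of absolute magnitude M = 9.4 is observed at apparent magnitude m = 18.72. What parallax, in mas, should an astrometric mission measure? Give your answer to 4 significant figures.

m − M = 18.72 − 9.4 = 9.32.
d = 10^((m−M)/5 + 1) = 10^2.864 = 731.14 pc.
p = 1/d = 1/731.14 = 0.0013677 arcsec = 1.3677 mas.

1.368 mas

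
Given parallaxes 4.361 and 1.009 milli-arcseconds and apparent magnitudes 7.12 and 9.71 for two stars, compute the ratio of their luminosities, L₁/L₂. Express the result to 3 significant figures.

d₁ = 1/p₁ = 1/0.004361″ = 229.31 pc; d₂ = 1/p₂ = 1/0.001009″ = 991.08 pc.
M₁ = m₁ − 5 log₁₀ d₁ + 5 = 7.12 − 11.8021 + 5 = 0.3179.
M₂ = 9.71 − 14.9805 + 5 = -0.2705.
L₁/L₂ = 10^(0.4(M₂ − M₁)) = 10^(0.4 × (-0.5884)) = 10^(-0.23536) = 0.58162.

L₁/L₂ = 0.582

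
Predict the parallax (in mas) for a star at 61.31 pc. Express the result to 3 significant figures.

16.3 mas

p = 1/d = 1/61.31 = 0.016311 arcsec.
= 0.016311 × 1000 = 16.311 mas.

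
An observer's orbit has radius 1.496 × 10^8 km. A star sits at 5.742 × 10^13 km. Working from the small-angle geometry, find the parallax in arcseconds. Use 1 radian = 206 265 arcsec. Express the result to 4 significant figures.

θ ≈ B/d = (1.496 × 10^8) / (5.742 × 10^13) = 2.6054 × 10^-6 rad.
In arcseconds: 2.6054 × 10^-6 × 206265 = 0.5374″.

0.5374 arcsec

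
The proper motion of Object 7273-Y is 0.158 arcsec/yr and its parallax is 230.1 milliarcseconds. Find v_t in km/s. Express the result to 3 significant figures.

3.25 km/s

d = 1/p = 1/0.2301″ = 4.3459 pc.
v_t = 4.74 × μ × d = 4.74 × 0.158 × 4.3459 = 3.2547 km/s.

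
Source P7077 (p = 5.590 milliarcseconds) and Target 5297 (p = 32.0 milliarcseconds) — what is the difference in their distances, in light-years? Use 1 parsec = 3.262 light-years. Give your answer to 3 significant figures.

482 ly

d_A = 1/0.005590″ = 178.89 pc; d_B = 1/0.03200″ = 31.25 pc.
|d_B − d_A| = |31.25 − 178.89| = 147.64 pc = 147.64 × 3.262 ly = 481.6 ly.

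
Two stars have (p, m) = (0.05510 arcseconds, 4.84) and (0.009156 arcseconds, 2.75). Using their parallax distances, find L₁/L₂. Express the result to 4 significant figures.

d₁ = 1/p₁ = 1/0.05510″ = 18.149 pc; d₂ = 1/p₂ = 1/0.009156″ = 109.22 pc.
M₁ = m₁ − 5 log₁₀ d₁ + 5 = 4.84 − 6.2943 + 5 = 3.5457.
M₂ = 2.75 − 10.1915 + 5 = -2.4415.
L₁/L₂ = 10^(0.4(M₂ − M₁)) = 10^(0.4 × (-5.9872)) = 10^(-2.39488) = 0.0040283.

L₁/L₂ = 0.004028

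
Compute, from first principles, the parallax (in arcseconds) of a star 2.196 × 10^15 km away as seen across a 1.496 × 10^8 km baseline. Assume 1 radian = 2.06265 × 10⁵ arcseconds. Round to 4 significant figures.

0.01405 arcsec

θ ≈ B/d = (1.496 × 10^8) / (2.196 × 10^15) = 6.8124 × 10^-8 rad.
In arcseconds: 6.8124 × 10^-8 × 206265 = 0.014052″.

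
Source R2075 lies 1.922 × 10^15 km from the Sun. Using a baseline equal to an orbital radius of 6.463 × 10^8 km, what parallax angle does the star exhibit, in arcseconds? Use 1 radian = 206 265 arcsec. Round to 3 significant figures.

θ ≈ B/d = (6.463 × 10^8) / (1.922 × 10^15) = 3.3626 × 10^-7 rad.
In arcseconds: 3.3626 × 10^-7 × 206265 = 0.069359″.

0.0694 arcsec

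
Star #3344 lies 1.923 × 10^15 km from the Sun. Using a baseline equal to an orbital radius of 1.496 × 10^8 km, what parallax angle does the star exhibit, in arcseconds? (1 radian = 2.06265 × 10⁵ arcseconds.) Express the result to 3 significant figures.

θ ≈ B/d = (1.496 × 10^8) / (1.923 × 10^15) = 7.7795 × 10^-8 rad.
In arcseconds: 7.7795 × 10^-8 × 206265 = 0.016046″.

0.0160 arcsec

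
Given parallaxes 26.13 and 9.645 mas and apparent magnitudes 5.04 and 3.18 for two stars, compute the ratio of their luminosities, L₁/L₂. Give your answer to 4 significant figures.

d₁ = 1/p₁ = 1/0.02613″ = 38.27 pc; d₂ = 1/p₂ = 1/0.009645″ = 103.68 pc.
M₁ = m₁ − 5 log₁₀ d₁ + 5 = 5.04 − 7.9143 + 5 = 2.1257.
M₂ = 3.18 − 10.0785 + 5 = -1.8985.
L₁/L₂ = 10^(0.4(M₂ − M₁)) = 10^(0.4 × (-4.0242)) = 10^(-1.60968) = 0.024565.

L₁/L₂ = 0.02457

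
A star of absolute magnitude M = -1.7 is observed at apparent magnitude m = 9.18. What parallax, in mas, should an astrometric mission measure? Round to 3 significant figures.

m − M = 9.18 − (-1.7) = 10.88.
d = 10^((m−M)/5 + 1) = 10^3.176 = 1499.7 pc.
p = 1/d = 1/1499.7 = 0.0006668 arcsec = 0.6668 mas.

0.667 mas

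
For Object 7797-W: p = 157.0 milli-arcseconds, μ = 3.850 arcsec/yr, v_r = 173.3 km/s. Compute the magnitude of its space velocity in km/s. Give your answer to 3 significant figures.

209 km/s

d = 1/p = 1/0.1570″ = 6.3694 pc.
v_t = 4.740 μ d = 4.740 × 3.850 × 6.3694 = 116.24 km/s.
v = √(v_r² + v_t²) = √(173.3² + 116.24²) = √43544.6 = 208.67 km/s.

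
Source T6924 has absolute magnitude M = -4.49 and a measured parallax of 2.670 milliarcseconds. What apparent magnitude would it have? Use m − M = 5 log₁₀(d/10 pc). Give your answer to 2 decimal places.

m = 3.38

d = 1/p = 1/0.002670″ = 374.53 pc.
m − M = 5 log₁₀ d − 5 = 5 log₁₀(374.53) − 5 = 12.8674 − 5 = 7.8674.
m = M + (m − M) = -4.49 + 7.8674 = 3.38.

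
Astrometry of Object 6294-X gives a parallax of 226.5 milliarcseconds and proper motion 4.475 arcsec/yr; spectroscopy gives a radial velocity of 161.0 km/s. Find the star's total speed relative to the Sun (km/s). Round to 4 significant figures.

d = 1/p = 1/0.2265″ = 4.415 pc.
v_t = 4.740 μ d = 4.740 × 4.475 × 4.415 = 93.649 km/s.
v = √(v_r² + v_t²) = √(161.0² + 93.649²) = √34691.1 = 186.26 km/s.

186.3 km/s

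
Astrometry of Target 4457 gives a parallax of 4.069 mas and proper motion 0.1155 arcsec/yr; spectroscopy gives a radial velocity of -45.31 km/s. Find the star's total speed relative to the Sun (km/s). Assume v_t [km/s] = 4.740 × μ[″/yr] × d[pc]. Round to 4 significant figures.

d = 1/p = 1/0.004069″ = 245.76 pc.
v_t = 4.740 μ d = 4.740 × 0.1155 × 245.76 = 134.55 km/s.
v = √(v_r² + v_t²) = √((-45.31)² + 134.55²) = √20156.7 = 141.97 km/s.

142.0 km/s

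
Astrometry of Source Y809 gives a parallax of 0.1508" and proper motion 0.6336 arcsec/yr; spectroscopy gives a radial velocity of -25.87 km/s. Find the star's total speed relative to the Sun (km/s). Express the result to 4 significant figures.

32.65 km/s

d = 1/p = 1/0.1508″ = 6.6313 pc.
v_t = 4.740 μ d = 4.740 × 0.6336 × 6.6313 = 19.916 km/s.
v = √(v_r² + v_t²) = √((-25.87)² + 19.916²) = √1065.9 = 32.648 km/s.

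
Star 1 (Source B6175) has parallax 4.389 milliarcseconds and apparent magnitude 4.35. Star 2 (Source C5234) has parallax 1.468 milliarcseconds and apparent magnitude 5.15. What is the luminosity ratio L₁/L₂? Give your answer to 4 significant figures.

L₁/L₂ = 0.2337

d₁ = 1/p₁ = 1/0.004389″ = 227.84 pc; d₂ = 1/p₂ = 1/0.001468″ = 681.2 pc.
M₁ = m₁ − 5 log₁₀ d₁ + 5 = 4.35 − 11.7881 + 5 = -2.4381.
M₂ = 5.15 − 14.1664 + 5 = -4.0164.
L₁/L₂ = 10^(0.4(M₂ − M₁)) = 10^(0.4 × (-1.5783)) = 10^(-0.63132) = 0.23371.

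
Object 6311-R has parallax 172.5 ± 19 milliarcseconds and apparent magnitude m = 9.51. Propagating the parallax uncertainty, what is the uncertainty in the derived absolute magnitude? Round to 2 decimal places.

σ_M = 0.24 mag

M = m − 5 log₁₀ d + 5 = m + 5 log₁₀ p + 5, so ∂M/∂p = 5/(p ln 10).
σ_M = (5/ln 10) · (σ_p/p) = 2.1715 × 19/172.5 = 2.1715 × 0.11014 = 0.23917.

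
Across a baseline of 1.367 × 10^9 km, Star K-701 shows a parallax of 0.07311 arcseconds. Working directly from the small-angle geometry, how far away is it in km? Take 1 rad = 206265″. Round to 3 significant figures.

3.86 × 10^15 km

θ = 0.07311″ = 0.07311/206265 = 3.5445 × 10^-7 rad.
d = B/θ = (1.367 × 10^9) / (3.5445 × 10^-7) = 3.8567 × 10^15 km.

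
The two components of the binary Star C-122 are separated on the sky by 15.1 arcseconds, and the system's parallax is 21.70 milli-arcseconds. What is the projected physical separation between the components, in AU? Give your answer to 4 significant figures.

d = 1/p = 1/0.02170″ = 46.083 pc.
At distance d (pc), an angle of θ arcsec spans θ·d AU: s = 15.1 × 46.083 = 695.85 AU.

695.9 AU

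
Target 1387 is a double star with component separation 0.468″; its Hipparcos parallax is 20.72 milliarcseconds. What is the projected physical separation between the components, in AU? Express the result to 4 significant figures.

22.59 AU

d = 1/p = 1/0.02072″ = 48.263 pc.
At distance d (pc), an angle of θ arcsec spans θ·d AU: s = 0.468 × 48.263 = 22.587 AU.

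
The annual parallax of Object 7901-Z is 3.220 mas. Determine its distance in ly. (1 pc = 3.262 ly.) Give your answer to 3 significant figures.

p = 3.220 mas = 0.003220 arcsec.
d = 1/p = 1/0.003220 = 310.56 pc.
In light-years: 310.56 × 3.262 = 1013 ly.

1010 ly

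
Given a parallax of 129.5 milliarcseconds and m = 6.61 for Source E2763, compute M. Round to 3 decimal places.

d = 1/p = 1/0.1295″ = 7.722 pc.
m − M = 5 log₁₀(7.722) − 5 = 4.4386 − 5 = -0.5614.
M = m − (m − M) = 6.61 − (-0.5614) = 7.171.

M = 7.171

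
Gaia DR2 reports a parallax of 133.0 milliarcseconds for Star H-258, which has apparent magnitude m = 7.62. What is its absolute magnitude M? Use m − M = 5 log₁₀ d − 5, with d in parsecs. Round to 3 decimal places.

d = 1/p = 1/0.1330″ = 7.5188 pc.
m − M = 5 log₁₀(7.5188) − 5 = 4.3807 − 5 = -0.6193.
M = m − (m − M) = 7.62 − (-0.6193) = 8.239.

M = 8.239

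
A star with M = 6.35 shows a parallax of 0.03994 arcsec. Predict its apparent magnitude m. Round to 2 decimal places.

m = 8.34

d = 1/p = 1/0.03994″ = 25.038 pc.
m − M = 5 log₁₀ d − 5 = 5 log₁₀(25.038) − 5 = 6.9930 − 5 = 1.9930.
m = M + (m − M) = 6.35 + 1.9930 = 8.34.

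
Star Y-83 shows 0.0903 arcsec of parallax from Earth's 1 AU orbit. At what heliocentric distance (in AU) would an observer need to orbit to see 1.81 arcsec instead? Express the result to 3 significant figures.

Parallax scales linearly with baseline: p ∝ B, so B = p_target / p_Earth × 1 AU.
B = 1.81 / 0.0903 = 20.044 AU.

20.0 AU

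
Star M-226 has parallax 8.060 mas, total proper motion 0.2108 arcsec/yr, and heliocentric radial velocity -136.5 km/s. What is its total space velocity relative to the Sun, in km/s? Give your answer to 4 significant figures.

184.4 km/s

d = 1/p = 1/0.008060″ = 124.07 pc.
v_t = 4.740 μ d = 4.740 × 0.2108 × 124.07 = 123.97 km/s.
v = √(v_r² + v_t²) = √((-136.5)² + 123.97²) = √34000.8 = 184.39 km/s.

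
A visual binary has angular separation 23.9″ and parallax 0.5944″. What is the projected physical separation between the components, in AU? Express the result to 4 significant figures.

d = 1/p = 1/0.5944″ = 1.6824 pc.
At distance d (pc), an angle of θ arcsec spans θ·d AU: s = 23.9 × 1.6824 = 40.209 AU.

40.21 AU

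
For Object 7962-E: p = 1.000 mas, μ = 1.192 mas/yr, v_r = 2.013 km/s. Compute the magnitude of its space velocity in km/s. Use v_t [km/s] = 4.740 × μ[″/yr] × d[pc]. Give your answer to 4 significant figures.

d = 1/p = 1/0.001000″ = 1000 pc.
μ = 1.192 mas/yr = 0.001192 ″/yr.
v_t = 4.740 μ d = 4.740 × 0.001192 × 1000 = 5.6501 km/s.
v = √(v_r² + v_t²) = √(2.013² + 5.6501²) = √35.9758 = 5.998 km/s.

5.998 km/s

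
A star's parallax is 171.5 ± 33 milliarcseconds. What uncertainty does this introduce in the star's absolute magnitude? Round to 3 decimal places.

σ_M = 0.418 mag

M = m − 5 log₁₀ d + 5 = m + 5 log₁₀ p + 5, so ∂M/∂p = 5/(p ln 10).
σ_M = (5/ln 10) · (σ_p/p) = 2.1715 × 33/171.5 = 2.1715 × 0.19242 = 0.41784.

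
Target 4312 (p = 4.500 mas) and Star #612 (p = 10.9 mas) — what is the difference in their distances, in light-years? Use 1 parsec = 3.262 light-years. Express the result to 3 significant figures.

426 ly

d_A = 1/0.004500″ = 222.22 pc; d_B = 1/0.01090″ = 91.743 pc.
|d_B − d_A| = |91.743 − 222.22| = 130.48 pc = 130.48 × 3.262 ly = 425.63 ly.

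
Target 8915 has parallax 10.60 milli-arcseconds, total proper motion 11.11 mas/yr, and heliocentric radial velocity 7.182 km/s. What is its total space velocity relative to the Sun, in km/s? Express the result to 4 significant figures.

8.733 km/s

d = 1/p = 1/0.01060″ = 94.34 pc.
μ = 11.11 mas/yr = 0.01111 ″/yr.
v_t = 4.740 μ d = 4.740 × 0.01111 × 94.34 = 4.9681 km/s.
v = √(v_r² + v_t²) = √(7.182² + 4.9681²) = √76.2631 = 8.7329 km/s.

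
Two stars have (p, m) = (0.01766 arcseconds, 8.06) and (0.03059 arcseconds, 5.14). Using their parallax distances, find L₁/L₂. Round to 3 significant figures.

d₁ = 1/p₁ = 1/0.01766″ = 56.625 pc; d₂ = 1/p₂ = 1/0.03059″ = 32.69 pc.
M₁ = m₁ − 5 log₁₀ d₁ + 5 = 8.06 − 8.7650 + 5 = 4.2950.
M₂ = 5.14 − 7.5721 + 5 = 2.5679.
L₁/L₂ = 10^(0.4(M₂ − M₁)) = 10^(0.4 × (-1.7271)) = 10^(-0.69084) = 0.20378.

L₁/L₂ = 0.204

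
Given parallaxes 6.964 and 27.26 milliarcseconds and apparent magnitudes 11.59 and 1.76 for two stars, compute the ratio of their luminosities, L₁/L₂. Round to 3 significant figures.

L₁/L₂ = 0.00179

d₁ = 1/p₁ = 1/0.006964″ = 143.6 pc; d₂ = 1/p₂ = 1/0.02726″ = 36.684 pc.
M₁ = m₁ − 5 log₁₀ d₁ + 5 = 11.59 − 10.7858 + 5 = 5.8042.
M₂ = 1.76 − 7.8224 + 5 = -1.0624.
L₁/L₂ = 10^(0.4(M₂ − M₁)) = 10^(0.4 × (-6.8666)) = 10^(-2.74664) = 0.0017921.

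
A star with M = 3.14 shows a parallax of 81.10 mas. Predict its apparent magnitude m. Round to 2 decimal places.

d = 1/p = 1/0.08110″ = 12.33 pc.
m − M = 5 log₁₀ d − 5 = 5 log₁₀(12.33) − 5 = 5.4548 − 5 = 0.4548.
m = M + (m − M) = 3.14 + 0.4548 = 3.59.

m = 3.59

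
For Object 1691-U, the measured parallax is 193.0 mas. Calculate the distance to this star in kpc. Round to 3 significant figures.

p = 193.0 mas = 0.1930 arcsec.
d = 1/p = 1/0.1930 = 5.1813 pc.
= 0.0051813 kpc.

0.00518 kpc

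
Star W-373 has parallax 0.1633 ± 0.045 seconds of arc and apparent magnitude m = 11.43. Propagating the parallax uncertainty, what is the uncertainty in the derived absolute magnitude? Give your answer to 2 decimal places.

σ_M = 0.60 mag

M = m − 5 log₁₀ d + 5 = m + 5 log₁₀ p + 5, so ∂M/∂p = 5/(p ln 10).
σ_M = (5/ln 10) · (σ_p/p) = 2.1715 × 0.045/0.1633 = 2.1715 × 0.27557 = 0.5984.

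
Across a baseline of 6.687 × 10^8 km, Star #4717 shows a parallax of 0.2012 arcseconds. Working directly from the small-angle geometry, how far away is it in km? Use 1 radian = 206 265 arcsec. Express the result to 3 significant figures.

6.86 × 10^14 km

θ = 0.2012″ = 0.2012/206265 = 9.7544 × 10^-7 rad.
d = B/θ = (6.687 × 10^8) / (9.7544 × 10^-7) = 6.8554 × 10^14 km.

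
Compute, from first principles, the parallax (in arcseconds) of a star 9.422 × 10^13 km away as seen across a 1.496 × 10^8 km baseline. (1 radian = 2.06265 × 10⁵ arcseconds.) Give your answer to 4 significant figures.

θ ≈ B/d = (1.496 × 10^8) / (9.422 × 10^13) = 1.5878 × 10^-6 rad.
In arcseconds: 1.5878 × 10^-6 × 206265 = 0.32751″.

0.3275 arcsec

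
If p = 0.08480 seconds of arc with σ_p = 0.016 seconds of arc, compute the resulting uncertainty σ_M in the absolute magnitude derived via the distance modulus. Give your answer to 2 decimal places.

M = m − 5 log₁₀ d + 5 = m + 5 log₁₀ p + 5, so ∂M/∂p = 5/(p ln 10).
σ_M = (5/ln 10) · (σ_p/p) = 2.1715 × 0.016/0.08480 = 2.1715 × 0.18868 = 0.40972.

σ_M = 0.41 mag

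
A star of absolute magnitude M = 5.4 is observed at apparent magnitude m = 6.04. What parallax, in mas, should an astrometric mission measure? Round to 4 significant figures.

m − M = 6.04 − 5.4 = 0.64.
d = 10^((m−M)/5 + 1) = 10^1.128 = 13.428 pc.
p = 1/d = 1/13.428 = 0.074471 arcsec = 74.471 mas.

74.47 mas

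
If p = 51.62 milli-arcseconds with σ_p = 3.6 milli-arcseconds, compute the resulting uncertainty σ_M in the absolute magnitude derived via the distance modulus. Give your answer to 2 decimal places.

σ_M = 0.15 mag

M = m − 5 log₁₀ d + 5 = m + 5 log₁₀ p + 5, so ∂M/∂p = 5/(p ln 10).
σ_M = (5/ln 10) · (σ_p/p) = 2.1715 × 3.6/51.62 = 2.1715 × 0.06974 = 0.15144.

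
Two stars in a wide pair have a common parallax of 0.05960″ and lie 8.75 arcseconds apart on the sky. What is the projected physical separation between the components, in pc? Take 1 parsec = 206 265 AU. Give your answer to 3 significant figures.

0.000712 pc

d = 1/p = 1/0.05960″ = 16.779 pc.
At distance d (pc), an angle of θ arcsec spans θ·d AU: s = 8.75 × 16.779 = 146.82 AU.
= 146.82 / 206265 = 0.00071180 pc.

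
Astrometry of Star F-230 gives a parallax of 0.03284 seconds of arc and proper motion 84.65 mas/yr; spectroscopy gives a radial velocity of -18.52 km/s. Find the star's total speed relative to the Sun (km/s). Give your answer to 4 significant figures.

d = 1/p = 1/0.03284″ = 30.451 pc.
μ = 84.65 mas/yr = 0.08465 ″/yr.
v_t = 4.740 μ d = 4.740 × 0.08465 × 30.451 = 12.218 km/s.
v = √(v_r² + v_t²) = √((-18.52)² + 12.218²) = √492.27 = 22.187 km/s.

22.19 km/s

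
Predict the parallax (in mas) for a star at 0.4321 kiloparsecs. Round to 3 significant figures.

d = 0.4321 kpc = 432.1 pc.
p = 1/d = 1/432.1 = 0.0023143 arcsec.
= 0.0023143 × 1000 = 2.3143 mas.

2.31 mas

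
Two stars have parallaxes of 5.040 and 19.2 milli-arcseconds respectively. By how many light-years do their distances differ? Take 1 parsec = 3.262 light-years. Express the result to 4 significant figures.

477.3 ly

d_A = 1/0.005040″ = 198.41 pc; d_B = 1/0.01920″ = 52.083 pc.
|d_B − d_A| = |52.083 − 198.41| = 146.33 pc = 146.33 × 3.262 ly = 477.33 ly.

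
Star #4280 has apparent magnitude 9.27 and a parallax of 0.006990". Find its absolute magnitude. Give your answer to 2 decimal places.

d = 1/p = 1/0.006990″ = 143.06 pc.
m − M = 5 log₁₀(143.06) − 5 = 10.7776 − 5 = 5.7776.
M = m − (m − M) = 9.27 − 5.7776 = 3.49.

M = 3.49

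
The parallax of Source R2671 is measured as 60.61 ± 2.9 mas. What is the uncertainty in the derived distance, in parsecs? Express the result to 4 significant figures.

0.7894 pc

d = 1/p, so σ_d = σ_p / p².
σ_d = 0.00290 / (0.06061)² = 0.00290 / 0.0036736 = 0.78942 pc.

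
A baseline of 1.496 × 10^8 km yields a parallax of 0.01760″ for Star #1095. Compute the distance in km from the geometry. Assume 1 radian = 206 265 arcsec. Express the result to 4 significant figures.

θ = 0.01760″ = 0.01760/206265 = 8.5327 × 10^-8 rad.
d = B/θ = (1.496 × 10^8) / (8.5327 × 10^-8) = 1.7533 × 10^15 km.

1.753 × 10^15 km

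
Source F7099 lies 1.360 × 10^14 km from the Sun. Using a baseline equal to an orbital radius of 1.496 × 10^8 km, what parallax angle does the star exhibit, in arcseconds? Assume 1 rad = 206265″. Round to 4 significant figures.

θ ≈ B/d = (1.496 × 10^8) / (1.360 × 10^14) = 1.1000 × 10^-6 rad.
In arcseconds: 1.1000 × 10^-6 × 206265 = 0.22689″.

0.2269 arcsec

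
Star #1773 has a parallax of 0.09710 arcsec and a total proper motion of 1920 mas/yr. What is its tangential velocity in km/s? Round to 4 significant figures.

d = 1/p = 1/0.09710″ = 10.299 pc.
μ = 1920 mas/yr = 1.92 ″/yr.
v_t = 4.74 × μ × d = 4.74 × 1.92 × 10.299 = 93.729 km/s.

93.73 km/s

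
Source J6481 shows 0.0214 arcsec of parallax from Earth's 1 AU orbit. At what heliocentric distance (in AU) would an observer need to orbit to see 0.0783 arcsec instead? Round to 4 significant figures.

Parallax scales linearly with baseline: p ∝ B, so B = p_target / p_Earth × 1 AU.
B = 0.0783 / 0.0214 = 3.6589 AU.

3.659 AU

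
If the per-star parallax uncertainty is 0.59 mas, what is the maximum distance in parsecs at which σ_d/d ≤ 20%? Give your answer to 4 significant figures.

339.0 pc

σ_d/d = σ_p/p, so the condition is σ_p/p ≤ 0.20, i.e. p ≥ σ_p/0.20.
p_min = 0.59/0.20 = 2.95 mas = 0.00295 arcsec.
d_max = 1/p_min = 1/0.00295 = 338.98 pc.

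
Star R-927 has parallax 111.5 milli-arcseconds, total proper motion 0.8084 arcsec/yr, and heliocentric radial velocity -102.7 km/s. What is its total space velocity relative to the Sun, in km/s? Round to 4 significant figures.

d = 1/p = 1/0.1115″ = 8.9686 pc.
v_t = 4.740 μ d = 4.740 × 0.8084 × 8.9686 = 34.366 km/s.
v = √(v_r² + v_t²) = √((-102.7)² + 34.366²) = √11728.3 = 108.3 km/s.

108.3 km/s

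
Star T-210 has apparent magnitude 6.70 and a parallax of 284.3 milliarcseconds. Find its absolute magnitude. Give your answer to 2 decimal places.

d = 1/p = 1/0.2843″ = 3.5174 pc.
m − M = 5 log₁₀(3.5174) − 5 = 2.7311 − 5 = -2.2689.
M = m − (m − M) = 6.70 − (-2.2689) = 8.97.

M = 8.97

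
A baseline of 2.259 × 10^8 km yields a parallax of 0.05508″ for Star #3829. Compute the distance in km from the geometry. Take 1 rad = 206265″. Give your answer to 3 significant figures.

8.46 × 10^14 km

θ = 0.05508″ = 0.05508/206265 = 2.6704 × 10^-7 rad.
d = B/θ = (2.259 × 10^8) / (2.6704 × 10^-7) = 8.4594 × 10^14 km.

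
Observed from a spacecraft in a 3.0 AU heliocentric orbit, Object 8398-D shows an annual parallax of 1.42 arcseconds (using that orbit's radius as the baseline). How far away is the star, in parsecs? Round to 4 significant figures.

2.113 pc

With baseline B (in AU) and parallax p (in arcsec), d = B/p parsecs.
d = 3.0 / 1.42 = 2.1127 pc.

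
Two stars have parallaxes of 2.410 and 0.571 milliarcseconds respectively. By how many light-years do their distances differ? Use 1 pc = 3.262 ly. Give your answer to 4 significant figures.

d_A = 1/0.002410″ = 414.94 pc; d_B = 1/0.0005710″ = 1751.3 pc.
|d_B − d_A| = |1751.3 − 414.94| = 1336.4 pc = 1336.4 × 3.262 ly = 4359.3 ly.

4359 ly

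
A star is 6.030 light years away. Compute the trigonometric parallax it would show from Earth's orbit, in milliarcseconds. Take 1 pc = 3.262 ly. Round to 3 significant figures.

d = 6.030 ly ÷ 3.262 = 1.8486 pc.
p = 1/d = 1/1.8486 = 0.54095 arcsec.
= 0.54095 × 1000 = 540.95 mas.

541 mas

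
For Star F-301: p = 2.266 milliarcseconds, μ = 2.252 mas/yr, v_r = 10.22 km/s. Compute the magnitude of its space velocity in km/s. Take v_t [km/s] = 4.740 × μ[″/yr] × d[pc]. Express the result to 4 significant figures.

11.25 km/s

d = 1/p = 1/0.002266″ = 441.31 pc.
μ = 2.252 mas/yr = 0.002252 ″/yr.
v_t = 4.740 μ d = 4.740 × 0.002252 × 441.31 = 4.7108 km/s.
v = √(v_r² + v_t²) = √(10.22² + 4.7108²) = √126.64 = 11.253 km/s.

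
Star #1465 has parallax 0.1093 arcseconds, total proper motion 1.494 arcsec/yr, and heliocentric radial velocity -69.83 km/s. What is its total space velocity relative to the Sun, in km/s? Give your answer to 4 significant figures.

95.26 km/s

d = 1/p = 1/0.1093″ = 9.1491 pc.
v_t = 4.740 μ d = 4.740 × 1.494 × 9.1491 = 64.79 km/s.
v = √(v_r² + v_t²) = √((-69.83)² + 64.79²) = √9073.97 = 95.257 km/s.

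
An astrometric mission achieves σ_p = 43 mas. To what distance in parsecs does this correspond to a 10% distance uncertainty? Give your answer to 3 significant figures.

σ_d/d = σ_p/p, so the condition is σ_p/p ≤ 0.10, i.e. p ≥ σ_p/0.10.
p_min = 43/0.10 = 430 mas = 0.43 arcsec.
d_max = 1/p_min = 1/0.43 = 2.3256 pc.

2.33 pc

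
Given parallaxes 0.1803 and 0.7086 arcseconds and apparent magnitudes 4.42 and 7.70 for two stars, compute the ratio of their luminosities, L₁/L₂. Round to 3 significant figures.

L₁/L₂ = 317

d₁ = 1/p₁ = 1/0.1803″ = 5.5463 pc; d₂ = 1/p₂ = 1/0.7086″ = 1.4112 pc.
M₁ = m₁ − 5 log₁₀ d₁ + 5 = 4.42 − 3.7200 + 5 = 5.7000.
M₂ = 7.70 − 0.7479 + 5 = 11.9521.
L₁/L₂ = 10^(0.4(M₂ − M₁)) = 10^(0.4 × 6.2521) = 10^2.50084 = 316.84.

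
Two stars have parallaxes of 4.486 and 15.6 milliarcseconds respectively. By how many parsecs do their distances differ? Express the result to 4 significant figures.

158.8 pc

d_A = 1/0.004486″ = 222.92 pc; d_B = 1/0.01560″ = 64.103 pc.
|d_B − d_A| = |64.103 − 222.92| = 158.82 pc.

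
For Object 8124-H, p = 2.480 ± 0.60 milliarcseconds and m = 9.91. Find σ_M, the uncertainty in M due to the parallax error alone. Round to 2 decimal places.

M = m − 5 log₁₀ d + 5 = m + 5 log₁₀ p + 5, so ∂M/∂p = 5/(p ln 10).
σ_M = (5/ln 10) · (σ_p/p) = 2.1715 × 0.60/2.480 = 2.1715 × 0.24194 = 0.52537.

σ_M = 0.53 mag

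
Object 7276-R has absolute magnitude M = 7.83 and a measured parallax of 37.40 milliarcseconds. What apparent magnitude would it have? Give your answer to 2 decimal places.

d = 1/p = 1/0.03740″ = 26.738 pc.
m − M = 5 log₁₀ d − 5 = 5 log₁₀(26.738) − 5 = 7.1356 − 5 = 2.1356.
m = M + (m − M) = 7.83 + 2.1356 = 9.97.

m = 9.97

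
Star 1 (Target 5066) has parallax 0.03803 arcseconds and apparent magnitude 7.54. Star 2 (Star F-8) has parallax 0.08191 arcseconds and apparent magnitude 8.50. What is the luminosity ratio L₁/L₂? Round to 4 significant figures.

d₁ = 1/p₁ = 1/0.03803″ = 26.295 pc; d₂ = 1/p₂ = 1/0.08191″ = 12.209 pc.
M₁ = m₁ − 5 log₁₀ d₁ + 5 = 7.54 − 7.0994 + 5 = 5.4406.
M₂ = 8.50 − 5.4334 + 5 = 8.0666.
L₁/L₂ = 10^(0.4(M₂ − M₁)) = 10^(0.4 × 2.6260) = 10^1.05040 = 11.231.

L₁/L₂ = 11.23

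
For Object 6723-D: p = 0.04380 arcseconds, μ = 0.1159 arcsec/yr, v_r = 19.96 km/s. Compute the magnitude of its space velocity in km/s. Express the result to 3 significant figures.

d = 1/p = 1/0.04380″ = 22.831 pc.
v_t = 4.740 μ d = 4.740 × 0.1159 × 22.831 = 12.543 km/s.
v = √(v_r² + v_t²) = √(19.96² + 12.543²) = √555.728 = 23.574 km/s.

23.6 km/s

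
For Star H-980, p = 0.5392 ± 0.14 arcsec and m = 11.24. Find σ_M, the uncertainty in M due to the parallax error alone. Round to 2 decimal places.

M = m − 5 log₁₀ d + 5 = m + 5 log₁₀ p + 5, so ∂M/∂p = 5/(p ln 10).
σ_M = (5/ln 10) · (σ_p/p) = 2.1715 × 0.14/0.5392 = 2.1715 × 0.25964 = 0.56381.

σ_M = 0.56 mag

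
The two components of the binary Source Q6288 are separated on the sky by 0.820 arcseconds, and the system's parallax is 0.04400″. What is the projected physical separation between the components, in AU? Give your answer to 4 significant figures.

18.64 AU

d = 1/p = 1/0.04400″ = 22.727 pc.
At distance d (pc), an angle of θ arcsec spans θ·d AU: s = 0.820 × 22.727 = 18.636 AU.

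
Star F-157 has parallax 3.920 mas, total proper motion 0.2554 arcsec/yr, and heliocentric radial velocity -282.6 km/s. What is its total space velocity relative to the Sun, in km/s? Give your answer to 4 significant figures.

d = 1/p = 1/0.003920″ = 255.1 pc.
v_t = 4.740 μ d = 4.740 × 0.2554 × 255.1 = 308.82 km/s.
v = √(v_r² + v_t²) = √((-282.6)² + 308.82²) = √175233 = 418.61 km/s.

418.6 km/s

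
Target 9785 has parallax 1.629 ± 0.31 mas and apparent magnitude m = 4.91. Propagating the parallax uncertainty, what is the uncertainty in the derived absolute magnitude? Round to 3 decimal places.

M = m − 5 log₁₀ d + 5 = m + 5 log₁₀ p + 5, so ∂M/∂p = 5/(p ln 10).
σ_M = (5/ln 10) · (σ_p/p) = 2.1715 × 0.31/1.629 = 2.1715 × 0.1903 = 0.41324.

σ_M = 0.413 mag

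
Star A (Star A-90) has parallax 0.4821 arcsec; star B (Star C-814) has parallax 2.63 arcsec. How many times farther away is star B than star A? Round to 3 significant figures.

0.183

Since d = 1/p, d_B/d_A = p_A/p_B.
= 0.4821 / 2.63 = 0.18331.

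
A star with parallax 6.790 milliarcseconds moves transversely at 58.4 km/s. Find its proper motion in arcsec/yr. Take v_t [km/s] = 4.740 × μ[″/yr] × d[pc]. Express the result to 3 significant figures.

d = 1/p = 1/0.006790″ = 147.28 pc.
μ = v_t / (4.74 d) = 58.4 / (4.74 × 147.28) = 58.4 / 698.11 = 0.083654 ″/yr.

0.0837 arcsec/yr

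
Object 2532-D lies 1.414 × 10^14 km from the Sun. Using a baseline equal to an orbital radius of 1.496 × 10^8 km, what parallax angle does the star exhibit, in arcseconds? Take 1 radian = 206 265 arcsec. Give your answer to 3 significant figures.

0.218 arcsec

θ ≈ B/d = (1.496 × 10^8) / (1.414 × 10^14) = 1.0580 × 10^-6 rad.
In arcseconds: 1.0580 × 10^-6 × 206265 = 0.21823″.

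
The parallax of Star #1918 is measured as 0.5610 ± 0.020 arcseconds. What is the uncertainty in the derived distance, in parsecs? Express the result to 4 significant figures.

d = 1/p, so σ_d = σ_p / p².
σ_d = 0.0200 / (0.5610)² = 0.0200 / 0.31472 = 0.063549 pc.

0.06355 pc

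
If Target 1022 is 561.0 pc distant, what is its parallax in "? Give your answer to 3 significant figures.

0.00178 "

p = 1/d = 1/561 = 0.0017825 arcsec.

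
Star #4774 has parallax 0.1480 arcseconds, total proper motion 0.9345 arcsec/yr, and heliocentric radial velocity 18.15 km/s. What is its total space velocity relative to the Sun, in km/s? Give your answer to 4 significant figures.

d = 1/p = 1/0.1480″ = 6.7568 pc.
v_t = 4.740 μ d = 4.740 × 0.9345 × 6.7568 = 29.929 km/s.
v = √(v_r² + v_t²) = √(18.15² + 29.929²) = √1225.17 = 35.002 km/s.

35.00 km/s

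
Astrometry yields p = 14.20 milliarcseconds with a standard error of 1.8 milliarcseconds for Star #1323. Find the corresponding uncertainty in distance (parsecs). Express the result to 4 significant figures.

d = 1/p, so σ_d = σ_p / p².
σ_d = 0.00180 / (0.01420)² = 0.00180 / 0.00020164 = 8.9268 pc.

8.927 pc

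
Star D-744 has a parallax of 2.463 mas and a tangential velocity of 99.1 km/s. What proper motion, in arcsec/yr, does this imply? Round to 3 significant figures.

d = 1/p = 1/0.002463″ = 406.01 pc.
μ = v_t / (4.74 d) = 99.1 / (4.74 × 406.01) = 99.1 / 1924.5 = 0.051494 ″/yr.

0.0515 arcsec/yr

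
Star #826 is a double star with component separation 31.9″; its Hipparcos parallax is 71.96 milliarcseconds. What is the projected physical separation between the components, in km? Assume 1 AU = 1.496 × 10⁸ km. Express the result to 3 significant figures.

6.63 × 10^10 km

d = 1/p = 1/0.07196″ = 13.897 pc.
At distance d (pc), an angle of θ arcsec spans θ·d AU: s = 31.9 × 13.897 = 443.31 AU.
= 443.31 × 1.496 × 10⁸ km = 6.6319 × 10^10 km.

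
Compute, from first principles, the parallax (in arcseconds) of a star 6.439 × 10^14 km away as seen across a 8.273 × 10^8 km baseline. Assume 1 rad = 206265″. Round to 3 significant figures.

0.265 arcsec

θ ≈ B/d = (8.273 × 10^8) / (6.439 × 10^14) = 1.2848 × 10^-6 rad.
In arcseconds: 1.2848 × 10^-6 × 206265 = 0.26501″.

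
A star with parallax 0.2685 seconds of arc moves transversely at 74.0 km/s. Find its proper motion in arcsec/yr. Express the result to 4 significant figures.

d = 1/p = 1/0.2685″ = 3.7244 pc.
μ = v_t / (4.74 d) = 74.0 / (4.74 × 3.7244) = 74.0 / 17.654 = 4.1917 ″/yr.

4.192 arcsec/yr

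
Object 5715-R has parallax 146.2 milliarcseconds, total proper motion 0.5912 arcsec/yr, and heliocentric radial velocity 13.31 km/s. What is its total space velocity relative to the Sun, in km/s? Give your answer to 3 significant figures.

d = 1/p = 1/0.1462″ = 6.8399 pc.
v_t = 4.740 μ d = 4.740 × 0.5912 × 6.8399 = 19.167 km/s.
v = √(v_r² + v_t²) = √(13.31² + 19.167²) = √544.53 = 23.335 km/s.

23.3 km/s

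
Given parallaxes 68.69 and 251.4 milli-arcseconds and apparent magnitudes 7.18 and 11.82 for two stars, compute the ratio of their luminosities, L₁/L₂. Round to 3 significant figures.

d₁ = 1/p₁ = 1/0.06869″ = 14.558 pc; d₂ = 1/p₂ = 1/0.2514″ = 3.9777 pc.
M₁ = m₁ − 5 log₁₀ d₁ + 5 = 7.18 − 5.8155 + 5 = 6.3645.
M₂ = 11.82 − 2.9982 + 5 = 13.8218.
L₁/L₂ = 10^(0.4(M₂ − M₁)) = 10^(0.4 × 7.4573) = 10^2.98292 = 961.44.

L₁/L₂ = 961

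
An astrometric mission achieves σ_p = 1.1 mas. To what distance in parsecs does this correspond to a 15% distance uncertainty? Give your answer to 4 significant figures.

136.4 pc

σ_d/d = σ_p/p, so the condition is σ_p/p ≤ 0.15, i.e. p ≥ σ_p/0.15.
p_min = 1.1/0.15 = 7.3333 mas = 0.0073333 arcsec.
d_max = 1/p_min = 1/0.0073333 = 136.36 pc.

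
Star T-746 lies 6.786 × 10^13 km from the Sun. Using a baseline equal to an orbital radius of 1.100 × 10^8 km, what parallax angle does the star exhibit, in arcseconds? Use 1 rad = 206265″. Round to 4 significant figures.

0.3344 arcsec

θ ≈ B/d = (1.100 × 10^8) / (6.786 × 10^13) = 1.6210 × 10^-6 rad.
In arcseconds: 1.6210 × 10^-6 × 206265 = 0.33436″.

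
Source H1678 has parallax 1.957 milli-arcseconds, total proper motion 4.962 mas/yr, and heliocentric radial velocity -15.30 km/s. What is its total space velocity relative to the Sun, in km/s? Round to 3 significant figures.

19.5 km/s

d = 1/p = 1/0.001957″ = 510.99 pc.
μ = 4.962 mas/yr = 0.004962 ″/yr.
v_t = 4.740 μ d = 4.740 × 0.004962 × 510.99 = 12.018 km/s.
v = √(v_r² + v_t²) = √((-15.30)² + 12.018²) = √378.522 = 19.456 km/s.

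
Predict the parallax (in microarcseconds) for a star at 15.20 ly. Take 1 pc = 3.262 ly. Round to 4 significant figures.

214600 μas

d = 15.20 ly ÷ 3.262 = 4.6597 pc.
p = 1/d = 1/4.6597 = 0.21461 arcsec.
= 0.21461 × 10⁶ = 2.1461 × 10^5 μas.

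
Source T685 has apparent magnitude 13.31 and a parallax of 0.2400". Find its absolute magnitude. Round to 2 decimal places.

M = 15.21

d = 1/p = 1/0.2400″ = 4.1667 pc.
m − M = 5 log₁₀(4.1667) − 5 = 3.0990 − 5 = -1.9010.
M = m − (m − M) = 13.31 − (-1.9010) = 15.21.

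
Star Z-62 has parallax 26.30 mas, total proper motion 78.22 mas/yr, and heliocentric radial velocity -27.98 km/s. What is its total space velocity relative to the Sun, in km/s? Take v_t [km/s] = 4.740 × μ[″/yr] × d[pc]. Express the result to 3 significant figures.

31.3 km/s

d = 1/p = 1/0.02630″ = 38.023 pc.
μ = 78.22 mas/yr = 0.07822 ″/yr.
v_t = 4.740 μ d = 4.740 × 0.07822 × 38.023 = 14.098 km/s.
v = √(v_r² + v_t²) = √((-27.98)² + 14.098²) = √981.634 = 31.331 km/s.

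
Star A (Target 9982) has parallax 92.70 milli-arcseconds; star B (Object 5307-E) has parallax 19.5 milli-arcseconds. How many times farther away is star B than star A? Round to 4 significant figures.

Since d = 1/p, d_B/d_A = p_A/p_B.
= 92.70 / 19.5 = 4.7538.

4.754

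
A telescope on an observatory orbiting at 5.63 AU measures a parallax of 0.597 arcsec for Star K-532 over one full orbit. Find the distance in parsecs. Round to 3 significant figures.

9.43 pc

With baseline B (in AU) and parallax p (in arcsec), d = B/p parsecs.
d = 5.63 / 0.597 = 9.4305 pc.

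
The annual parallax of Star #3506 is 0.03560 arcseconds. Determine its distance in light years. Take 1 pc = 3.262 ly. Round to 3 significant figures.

91.6 light years

d = 1/p = 1/0.03560 = 28.09 pc.
In light-years: 28.09 × 3.262 = 91.63 ly.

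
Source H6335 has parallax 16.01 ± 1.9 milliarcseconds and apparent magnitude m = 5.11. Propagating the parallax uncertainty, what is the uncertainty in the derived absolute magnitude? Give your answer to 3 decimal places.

M = m − 5 log₁₀ d + 5 = m + 5 log₁₀ p + 5, so ∂M/∂p = 5/(p ln 10).
σ_M = (5/ln 10) · (σ_p/p) = 2.1715 × 1.9/16.01 = 2.1715 × 0.11868 = 0.25771.

σ_M = 0.258 mag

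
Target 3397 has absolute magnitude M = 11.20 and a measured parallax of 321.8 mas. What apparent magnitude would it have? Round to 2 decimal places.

m = 8.66

d = 1/p = 1/0.3218″ = 3.1075 pc.
m − M = 5 log₁₀ d − 5 = 5 log₁₀(3.1075) − 5 = 2.4621 − 5 = -2.5379.
m = M + (m − M) = 11.20 + (-2.5379) = 8.66.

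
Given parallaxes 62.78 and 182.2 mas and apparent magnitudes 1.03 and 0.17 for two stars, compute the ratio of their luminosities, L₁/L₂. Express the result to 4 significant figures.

d₁ = 1/p₁ = 1/0.06278″ = 15.929 pc; d₂ = 1/p₂ = 1/0.1822″ = 5.4885 pc.
M₁ = m₁ − 5 log₁₀ d₁ + 5 = 1.03 − 6.0109 + 5 = 0.0191.
M₂ = 0.17 − 3.6973 + 5 = 1.4727.
L₁/L₂ = 10^(0.4(M₂ − M₁)) = 10^(0.4 × 1.4536) = 10^0.58144 = 3.8145.

L₁/L₂ = 3.815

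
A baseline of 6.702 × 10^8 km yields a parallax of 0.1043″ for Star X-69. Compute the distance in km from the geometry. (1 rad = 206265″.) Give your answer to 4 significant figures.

θ = 0.1043″ = 0.1043/206265 = 5.0566 × 10^-7 rad.
d = B/θ = (6.702 × 10^8) / (5.0566 × 10^-7) = 1.3254 × 10^15 km.

1.325 × 10^15 km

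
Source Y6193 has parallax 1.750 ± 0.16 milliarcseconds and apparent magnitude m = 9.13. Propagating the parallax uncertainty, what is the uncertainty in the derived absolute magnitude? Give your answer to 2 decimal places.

σ_M = 0.20 mag

M = m − 5 log₁₀ d + 5 = m + 5 log₁₀ p + 5, so ∂M/∂p = 5/(p ln 10).
σ_M = (5/ln 10) · (σ_p/p) = 2.1715 × 0.16/1.750 = 2.1715 × 0.091429 = 0.19854.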